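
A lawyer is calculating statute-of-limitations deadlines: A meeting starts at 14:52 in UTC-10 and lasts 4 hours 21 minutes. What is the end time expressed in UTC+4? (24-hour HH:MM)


Start: 14:52 in UTC-10
Step 1 - add duration:
  minutes: 52 + 21 = 73 (carry 1h)
  hours: 14 + 4 + 1 = 19
  end in UTC-10: 19:13
Step 2 - convert UTC-10 -> UTC+4:
  offset difference: 4 - (-10) = 14 hours
  19 + (14) = 33 -> mod 24 = 9
Result: 09:13 in UTC+4

09:13


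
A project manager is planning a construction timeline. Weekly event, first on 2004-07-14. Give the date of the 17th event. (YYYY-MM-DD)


First occurrence: 2004-07-14 (occurrence 1)
Each occurrence is 7 days after the previous.
Occurrence 17 is 16 weeks after the first.
16 weeks = 112 days
2004-07-14 + 112 days = 2004-11-03

2004-11-03


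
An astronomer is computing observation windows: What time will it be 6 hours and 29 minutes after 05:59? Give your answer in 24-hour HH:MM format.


Start time: 05:59
Adding: 6 hours 29 minutes
Minutes: 59 + 29 = 88
Minute overflow: 88 >= 60, so carry 1 hour, minutes = 28
Hours: 5 + 6 + 1 = 12
Result: 12:28

12:28


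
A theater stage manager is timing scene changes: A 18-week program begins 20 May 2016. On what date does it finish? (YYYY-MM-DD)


Start: 2016-05-20
Weeks to add: 18
Convert to days: 18 x 7 = 126 days
Add 126 days to 2016-05-20
Result: 2016-09-23

2016-09-23


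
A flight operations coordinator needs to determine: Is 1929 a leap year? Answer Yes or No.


Year: 1929
Divisible by 4? 1929 / 4 = 482.25 -> No
Not divisible by 4, so NOT a leap year

No


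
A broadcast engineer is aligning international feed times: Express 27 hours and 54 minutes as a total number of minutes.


Hours: 27
Extra minutes: 54
Minutes per hour: 60
Hours to minutes: 27 x 60 = 1620
Total: 1620 + 54 = 1674

1674


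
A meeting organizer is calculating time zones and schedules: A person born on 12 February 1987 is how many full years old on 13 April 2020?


Birth: 1987-02-12
Reference: 2020-04-13
Year difference: 2020 - 1987 = 33
Has birthday (02-12) occurred by 04-13? Yes
Age in full years: 33

33


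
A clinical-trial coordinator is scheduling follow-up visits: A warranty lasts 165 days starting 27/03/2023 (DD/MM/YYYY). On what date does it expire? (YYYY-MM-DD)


Start: 2023-03-27
Adding 165 days
Days remaining in March: 4
After March: 161 days still to add
April 2023: 30 days, 131 remaining
May 2023: 31 days, 100 remaining
June 2023: 30 days, 70 remaining
July 2023: 31 days, 39 remaining
Result: 2023-09-08

2023-09-08


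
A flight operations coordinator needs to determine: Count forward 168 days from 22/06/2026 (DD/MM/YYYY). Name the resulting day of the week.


Start: 2026-06-22 (Monday)
Step 1 - find target date: add 168 days
  2026-06-22 + 168 days = 2026-12-07
Step 2 - day of week:
  168 mod 7 = 0
  Monday + 0 days -> Monday
Result: Monday (2026-12-07)

Monday


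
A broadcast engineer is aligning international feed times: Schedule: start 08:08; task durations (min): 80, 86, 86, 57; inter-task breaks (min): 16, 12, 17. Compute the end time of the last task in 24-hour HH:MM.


Start: 08:08 = 488 min from midnight
  after task 1 (80 min): 09:28
  after break (16 min): 09:44
  after task 2 (86 min): 11:10
  after break (12 min): 11:22
  after task 3 (86 min): 12:48
  after break (17 min): 13:05
  after task 4 (57 min): 14:02
Total elapsed: 354 minutes
End time: 14:02

14:02


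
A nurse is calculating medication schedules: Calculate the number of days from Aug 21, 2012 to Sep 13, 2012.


Start date: 2012-08-21
End date: 2012-09-13
Aug 2012: +11 days
Sep 2012: +12 days
Total: 23 days

23


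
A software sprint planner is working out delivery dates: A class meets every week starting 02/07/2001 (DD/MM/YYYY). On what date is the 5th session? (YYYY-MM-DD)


First occurrence: 2001-07-02 (occurrence 1)
Each occurrence is 7 days after the previous.
Occurrence 5 is 4 weeks after the first.
4 weeks = 28 days
2001-07-02 + 28 days = 2001-07-30

2001-07-30


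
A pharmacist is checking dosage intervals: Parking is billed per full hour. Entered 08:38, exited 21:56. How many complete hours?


Start: 08:38
End: 21:56
Hour difference: 21 - 8 = 13 hours
Minute difference: 56 - 38 = 18 minutes
Total minutes: 798
Complete hours: 798 / 60 = 13 (remainder 18)

13


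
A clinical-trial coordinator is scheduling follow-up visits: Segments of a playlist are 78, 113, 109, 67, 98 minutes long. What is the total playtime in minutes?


Durations: 78, 113, 109, 67, 98
Running sum: 78
+ 113 = 191
+ 109 = 300
+ 67 = 367
+ 98 = 465
Total duration: 465 minutes
That is 7 hours and 45 minutes

465


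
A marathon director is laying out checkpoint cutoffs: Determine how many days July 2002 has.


Month: July
Year: 2002
July is a 31-day month
Total: 31 days

31


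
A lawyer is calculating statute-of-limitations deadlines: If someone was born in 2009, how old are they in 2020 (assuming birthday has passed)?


Birth year: 2009
Current year: 2020
Age = current year - birth year
Age = 2020 - 2009 = 11

11


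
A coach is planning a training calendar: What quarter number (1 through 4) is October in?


Month: October (month 10)
Q1: January-March (months 1-3)
Q2: April-June (months 4-6)
Q3: July-September (months 7-9)
Q4: October-December (months 10-12)
Month 10 falls in Q4

4


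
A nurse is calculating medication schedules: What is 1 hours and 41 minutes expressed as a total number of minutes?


Hours: 1
Minutes: 41
Convert hours to minutes: 1 x 60 = 60
Add remaining minutes: 60 + 41 = 101

101


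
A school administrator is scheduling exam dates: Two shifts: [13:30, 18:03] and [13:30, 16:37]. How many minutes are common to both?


Interval A: [810, 1083] minutes from midnight
Interval B: [810, 997] minutes from midnight
Overlap start = max(810, 810) = 810
Overlap end = min(1083, 997) = 997
Overlap = 997 - 810 = 187 minutes

187


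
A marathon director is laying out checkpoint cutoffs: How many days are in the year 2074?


Year: 2074
Check leap year rules:
Divisible by 4? No
2074 is not a leap year
Days: 365

365


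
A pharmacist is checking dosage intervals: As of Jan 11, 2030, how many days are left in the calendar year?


Start: January 11, 2030
End: December 31, 2030
Days left in January: 20
February: 28
March: 31
April: 30
May: 31
... plus remaining months
Sum of remaining months: 334
Total: 20 + 334 = 354

354


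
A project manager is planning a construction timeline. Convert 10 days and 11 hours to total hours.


Days: 10
Extra hours: 11
Hours per day: 24
Days to hours: 10 x 24 = 240
Total: 240 + 11 = 251

251


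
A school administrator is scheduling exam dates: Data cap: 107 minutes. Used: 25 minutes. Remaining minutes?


Total budget: 107 minutes
Time used: 25 minutes
Remaining: 107 - 25 = 82 minutes
Percent used: 23.4%
Percent remaining: 76.6%

82


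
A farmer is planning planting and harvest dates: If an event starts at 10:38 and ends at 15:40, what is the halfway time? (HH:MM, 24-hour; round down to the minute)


Start time: 10:38 = 638 minutes from midnight
End time: 15:40 = 940 minutes from midnight
Sum: 638 + 940 = 1578
Midpoint: 1578 / 2 = 789 minutes
Convert: 789 / 60 = 13 hours, 9 minutes
Result: 13:09

13:09


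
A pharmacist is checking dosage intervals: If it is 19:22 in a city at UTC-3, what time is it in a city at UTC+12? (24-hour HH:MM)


Local time: 19:22 at UTC-3 (offset -3h)
Target zone: UTC+12 (offset 12h)
Difference: 12 - (-3) = 15 hours
Calculation: 19 + (15) = 34
Wraparound: (34) mod 24 = 10
Result: 10:22

10:22


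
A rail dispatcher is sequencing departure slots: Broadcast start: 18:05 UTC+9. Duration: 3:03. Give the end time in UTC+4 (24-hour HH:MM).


Start: 18:05 in UTC+9
Step 1 - add duration:
  minutes: 5 + 3 = 8
  hours: 18 + 3 + 0 = 21
  end in UTC+9: 21:08
Step 2 - convert UTC+9 -> UTC+4:
  offset difference: 4 - (9) = -5 hours
  21 + (-5) = 16 -> mod 24 = 16
Result: 16:08 in UTC+4

16:08


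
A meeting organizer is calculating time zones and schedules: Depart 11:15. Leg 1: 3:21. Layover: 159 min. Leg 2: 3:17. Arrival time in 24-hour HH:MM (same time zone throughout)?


Depart: 11:15
Leg 1: +201 min -> 14:36
Layover: +159 min -> 17:15
Leg 2: +197 min -> 20:32
Total travel: 557 minutes = 9h 17m
Arrival: 20:32

20:32


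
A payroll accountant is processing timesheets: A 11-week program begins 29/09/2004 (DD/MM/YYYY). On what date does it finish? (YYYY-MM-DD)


Start: 2004-09-29
Weeks to add: 11
Convert to days: 11 x 7 = 77 days
Add 77 days to 2004-09-29
Result: 2004-12-15

2004-12-15


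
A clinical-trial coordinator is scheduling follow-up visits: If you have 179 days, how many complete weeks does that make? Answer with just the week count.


Total days: 179
Days per week: 7
Division: 179 / 7 = 25 remainder 4
Complete weeks: 25
Remaining days: 4

25


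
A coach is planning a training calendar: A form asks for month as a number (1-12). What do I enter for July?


Calendar month order:
6. June
7. July <--
8. August
July is month number 7

7


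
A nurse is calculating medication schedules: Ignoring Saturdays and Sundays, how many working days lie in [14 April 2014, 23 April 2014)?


Start: 2014-04-14 (Monday)
End (exclusive): 2014-04-23 (Wednesday)
Total calendar days: 9
Full weeks: 9 // 7 = 1 -> 5 weekdays
Remaining 2 days starting on Monday:
  Mon(w), Tue(w) -> 2 weekdays
Total business days: 5 + 2 = 7

7


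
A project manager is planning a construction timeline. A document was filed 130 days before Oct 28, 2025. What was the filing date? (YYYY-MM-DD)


Start: 2025-10-28
Subtracting 130 days
Days already passed in October: 28
After going back through October: 102 more days to subtract
September 2025: 30 days, 72 remaining
August 2025: 31 days, 41 remaining
July 2025: 31 days, 10 remaining
June 2025 has 30 days, need 10
Result: 2025-06-20

2025-06-20


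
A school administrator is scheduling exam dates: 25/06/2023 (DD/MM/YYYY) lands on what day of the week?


Date: 2023-06-25
January 1, 2023 is a Sunday
Day of year: 176
Offset from Jan 1: 175 days
175 mod 7 = 0
Result: Sunday

Sunday


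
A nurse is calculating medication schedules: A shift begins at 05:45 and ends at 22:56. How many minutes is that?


Start time: 05:45 = 345 minutes from midnight
End time: 22:56 = 1376 minutes from midnight
Difference: 1376 - 345 = 1031 minutes
That is 17 hours and 11 minutes

1031


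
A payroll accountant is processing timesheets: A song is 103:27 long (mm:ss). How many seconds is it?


Minutes: 103
Extra seconds: 27
Seconds per minute: 60
Minutes to seconds: 103 x 60 = 6180
Total: 6180 + 27 = 6207

6207


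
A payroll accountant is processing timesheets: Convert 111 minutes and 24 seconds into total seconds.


Minutes: 111
Seconds: 24
Convert minutes to seconds: 111 x 60 = 6660
Add remaining seconds: 6660 + 24 = 6684

6684


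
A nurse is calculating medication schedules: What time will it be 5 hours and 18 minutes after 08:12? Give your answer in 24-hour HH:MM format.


Start time: 08:12
Adding: 5 hours 18 minutes
Minutes: 12 + 18 = 30
Hours: 8 + 5 + 0 = 13
Result: 13:30

13:30


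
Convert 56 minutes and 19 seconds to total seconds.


Minutes: 56
Extra seconds: 19
Seconds per minute: 60
Minutes to seconds: 56 x 60 = 3360
Total: 3360 + 19 = 3379

3379


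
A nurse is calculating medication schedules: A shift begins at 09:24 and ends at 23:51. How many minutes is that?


Start time: 09:24 = 564 minutes from midnight
End time: 23:51 = 1431 minutes from midnight
Difference: 1431 - 564 = 867 minutes
That is 14 hours and 27 minutes

867


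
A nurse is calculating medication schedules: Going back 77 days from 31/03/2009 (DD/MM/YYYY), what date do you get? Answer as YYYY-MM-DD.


Start: 2009-03-31
Subtracting 77 days
Days already passed in March: 31
After going back through March: 46 more days to subtract
February 2009: 28 days, 18 remaining
January 2009 has 31 days, need 18
Result: 2009-01-13

2009-01-13


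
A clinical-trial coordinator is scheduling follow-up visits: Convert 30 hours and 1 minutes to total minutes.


Hours: 30
Minutes: 1
Convert hours to minutes: 30 x 60 = 1800
Add remaining minutes: 1800 + 1 = 1801

1801


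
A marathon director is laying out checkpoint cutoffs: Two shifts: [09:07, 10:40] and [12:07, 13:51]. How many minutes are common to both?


Interval A: [547, 640] minutes from midnight
Interval B: [727, 831] minutes from midnight
Overlap start = max(547, 727) = 727
Overlap end = min(640, 831) = 640
End <= start, so the intervals do not overlap: 0 minutes

0


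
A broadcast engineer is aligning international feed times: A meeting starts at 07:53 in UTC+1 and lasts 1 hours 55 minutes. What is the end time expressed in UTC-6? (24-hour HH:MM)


Start: 07:53 in UTC+1
Step 1 - add duration:
  minutes: 53 + 55 = 108 (carry 1h)
  hours: 7 + 1 + 1 = 9
  end in UTC+1: 09:48
Step 2 - convert UTC+1 -> UTC-6:
  offset difference: -6 - (1) = -7 hours
  9 + (-7) = 2 -> mod 24 = 2
Result: 02:48 in UTC-6

02:48


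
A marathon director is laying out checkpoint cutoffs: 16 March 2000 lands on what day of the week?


Date: 2000-03-16
January 1, 2000 is a Saturday
Day of year: 76
Offset from Jan 1: 75 days
75 mod 7 = 5
Result: Thursday

Thursday


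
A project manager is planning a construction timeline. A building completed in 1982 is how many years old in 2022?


Birth year: 1982
Current year: 2022
Age = current year - birth year
Age = 2022 - 1982 = 40

40


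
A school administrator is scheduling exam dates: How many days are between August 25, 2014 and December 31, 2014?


Start date: 2014-08-25
End date: 2014-12-31
Aug 2014: +7 days
Sep 2014: +30 days
Oct 2014: +31 days
Nov 2014: +30 days
Dec 2014: +30 days
Total: 128 days

128


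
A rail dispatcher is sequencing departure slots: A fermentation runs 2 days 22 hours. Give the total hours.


Days: 2
Extra hours: 22
Hours per day: 24
Days to hours: 2 x 24 = 48
Total: 48 + 22 = 70

70


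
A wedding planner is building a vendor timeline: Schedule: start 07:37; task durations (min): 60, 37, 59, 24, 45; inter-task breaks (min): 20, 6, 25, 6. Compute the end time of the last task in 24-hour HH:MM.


Start: 07:37 = 457 min from midnight
  after task 1 (60 min): 08:37
  after break (20 min): 08:57
  after task 2 (37 min): 09:34
  after break (6 min): 09:40
  after task 3 (59 min): 10:39
  after break (25 min): 11:04
  after task 4 (24 min): 11:28
  after break (6 min): 11:34
  after task 5 (45 min): 12:19
Total elapsed: 282 minutes
End time: 12:19

12:19


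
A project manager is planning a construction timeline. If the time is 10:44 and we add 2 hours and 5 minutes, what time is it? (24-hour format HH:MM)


Start time: 10:44
Adding: 2 hours 5 minutes
Minutes: 44 + 5 = 49
Hours: 10 + 2 + 0 = 12
Result: 12:49

12:49


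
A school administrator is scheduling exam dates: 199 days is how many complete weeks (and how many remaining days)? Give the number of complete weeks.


Total days: 199
Days per week: 7
Division: 199 / 7 = 28 remainder 3
Complete weeks: 28
Remaining days: 3

28


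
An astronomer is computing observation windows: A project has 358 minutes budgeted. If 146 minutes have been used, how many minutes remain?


Total budget: 358 minutes
Time used: 146 minutes
Remaining: 358 - 146 = 212 minutes
Percent used: 40.8%
Percent remaining: 59.2%

212


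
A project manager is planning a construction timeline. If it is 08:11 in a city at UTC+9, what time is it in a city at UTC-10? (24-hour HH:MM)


Local time: 08:11 at UTC+9 (offset 9h)
Target zone: UTC-10 (offset -10h)
Difference: -10 - (9) = -19 hours
Calculation: 8 + (-19) = -11
Wraparound: (-11) mod 24 = 13
Result: 13:11

13:11


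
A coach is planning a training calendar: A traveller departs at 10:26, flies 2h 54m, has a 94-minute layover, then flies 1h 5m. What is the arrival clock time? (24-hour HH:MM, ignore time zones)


Depart: 10:26
Leg 1: +174 min -> 13:20
Layover: +94 min -> 14:54
Leg 2: +65 min -> 15:59
Total travel: 333 minutes = 5h 33m
Arrival: 15:59

15:59


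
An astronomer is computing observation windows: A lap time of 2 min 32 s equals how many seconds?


Minutes: 2
Seconds: 32
Convert minutes to seconds: 2 x 60 = 120
Add remaining seconds: 120 + 32 = 152

152


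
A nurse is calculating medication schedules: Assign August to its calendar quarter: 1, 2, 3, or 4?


Month: August (month 8)
Q1: January-March (months 1-3)
Q2: April-June (months 4-6)
Q3: July-September (months 7-9)
Q4: October-December (months 10-12)
Month 8 falls in Q3

3


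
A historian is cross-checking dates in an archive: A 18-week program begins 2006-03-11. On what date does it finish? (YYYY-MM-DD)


Start: 2006-03-11
Weeks to add: 18
Convert to days: 18 x 7 = 126 days
Add 126 days to 2006-03-11
Result: 2006-07-15

2006-07-15


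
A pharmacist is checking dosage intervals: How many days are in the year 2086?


Year: 2086
Check leap year rules:
Divisible by 4? No
2086 is not a leap year
Days: 365

365


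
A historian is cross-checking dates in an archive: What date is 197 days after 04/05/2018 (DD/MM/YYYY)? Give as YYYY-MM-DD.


Start: 2018-05-04
Adding 197 days
Days remaining in May: 27
After May: 170 days still to add
June 2018: 30 days, 140 remaining
July 2018: 31 days, 109 remaining
August 2018: 31 days, 78 remaining
September 2018: 30 days, 48 remaining
Result: 2018-11-17

2018-11-17


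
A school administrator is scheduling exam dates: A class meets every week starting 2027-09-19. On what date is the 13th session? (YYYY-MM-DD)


First occurrence: 2027-09-19 (occurrence 1)
Each occurrence is 7 days after the previous.
Occurrence 13 is 12 weeks after the first.
12 weeks = 84 days
2027-09-19 + 84 days = 2027-12-12

2027-12-12


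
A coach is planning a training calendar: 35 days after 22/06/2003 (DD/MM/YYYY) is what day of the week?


Start: 2003-06-22 (Sunday)
Step 1 - find target date: add 35 days
  2003-06-22 + 35 days = 2003-07-27
Step 2 - day of week:
  35 mod 7 = 0
  Sunday + 0 days -> Sunday
Result: Sunday (2003-07-27)

Sunday


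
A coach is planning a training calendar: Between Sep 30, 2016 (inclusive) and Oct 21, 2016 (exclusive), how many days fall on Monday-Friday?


Start: 2016-09-30 (Friday)
End (exclusive): 2016-10-21 (Friday)
Total calendar days: 21
Full weeks: 21 // 7 = 3 -> 15 weekdays
Remaining 0 days starting on Friday:
Total business days: 15 + 0 = 15

15


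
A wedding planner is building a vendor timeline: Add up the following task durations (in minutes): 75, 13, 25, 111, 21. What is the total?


Durations: 75, 13, 25, 111, 21
Running sum: 75
+ 13 = 88
+ 25 = 113
+ 111 = 224
+ 21 = 245
Total duration: 245 minutes
That is 4 hours and 5 minutes

245


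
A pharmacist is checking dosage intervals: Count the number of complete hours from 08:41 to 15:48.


Start: 08:41
End: 15:48
Hour difference: 15 - 8 = 7 hours
Minute difference: 48 - 41 = 7 minutes
Total minutes: 427
Complete hours: 427 / 60 = 7 (remainder 7)

7


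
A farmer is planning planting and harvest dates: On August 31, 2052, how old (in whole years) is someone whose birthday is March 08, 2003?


Birth: 2003-03-08
Reference: 2052-08-31
Year difference: 2052 - 2003 = 49
Has birthday (03-08) occurred by 08-31? Yes
Age in full years: 49

49


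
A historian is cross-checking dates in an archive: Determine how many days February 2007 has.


Month: February
Year: 2007
2007 is not a leap year
February has 28 days
Total: 28 days

28


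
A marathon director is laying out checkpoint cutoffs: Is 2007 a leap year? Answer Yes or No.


Year: 2007
Divisible by 4? 2007 / 4 = 501.75 -> No
Not divisible by 4, so NOT a leap year

No


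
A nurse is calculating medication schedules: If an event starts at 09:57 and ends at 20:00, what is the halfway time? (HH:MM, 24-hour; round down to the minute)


Start time: 09:57 = 597 minutes from midnight
End time: 20:00 = 1200 minutes from midnight
Sum: 597 + 1200 = 1797
Midpoint: 1797 / 2 = 898 minutes
Convert: 898 / 60 = 14 hours, 58 minutes
Result: 14:58

14:58


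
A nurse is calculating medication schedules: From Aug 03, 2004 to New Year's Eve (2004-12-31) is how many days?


Start: August 03, 2004
End: December 31, 2004
Days left in August: 28
September: 30
October: 31
November: 30
December: 31
Sum of remaining months: 122
Total: 28 + 122 = 150

150


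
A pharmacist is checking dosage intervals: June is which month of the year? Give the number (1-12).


Calendar month order:
5. May
6. June <--
7. July
June is month number 6

6


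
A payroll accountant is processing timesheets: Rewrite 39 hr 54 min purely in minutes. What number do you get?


Hours: 39
Extra minutes: 54
Minutes per hour: 60
Hours to minutes: 39 x 60 = 2340
Total: 2340 + 54 = 2394

2394


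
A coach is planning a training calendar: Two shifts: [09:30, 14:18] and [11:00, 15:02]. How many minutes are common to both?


Interval A: [570, 858] minutes from midnight
Interval B: [660, 902] minutes from midnight
Overlap start = max(570, 660) = 660
Overlap end = min(858, 902) = 858
Overlap = 858 - 660 = 198 minutes

198


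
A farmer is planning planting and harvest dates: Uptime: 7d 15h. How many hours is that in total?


Days: 7
Extra hours: 15
Hours per day: 24
Days to hours: 7 x 24 = 168
Total: 168 + 15 = 183

183


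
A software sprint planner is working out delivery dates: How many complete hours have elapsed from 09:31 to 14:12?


Start: 09:31
End: 14:12
Hour difference: 14 - 9 = 5 hours
Minute difference: 12 - 31 = -19 minutes
Total minutes: 281
Complete hours: 281 / 60 = 4 (remainder 41)

4


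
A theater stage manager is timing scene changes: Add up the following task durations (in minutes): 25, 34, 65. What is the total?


Durations: 25, 34, 65
Running sum: 25
+ 34 = 59
+ 65 = 124
Total duration: 124 minutes
That is 2 hours and 4 minutes

124


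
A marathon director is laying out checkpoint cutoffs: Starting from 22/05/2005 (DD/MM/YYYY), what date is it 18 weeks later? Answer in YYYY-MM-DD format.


Start: 2005-05-22
Weeks to add: 18
Convert to days: 18 x 7 = 126 days
Add 126 days to 2005-05-22
Result: 2005-09-25

2005-09-25


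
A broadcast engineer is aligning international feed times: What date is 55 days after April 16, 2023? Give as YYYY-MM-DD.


Start: 2023-04-16
Adding 55 days
Days remaining in April: 14
After April: 41 days still to add
May 2023: 31 days, 10 remaining
June 2023 has 30 days, need 10
Result: 2023-06-10

2023-06-10


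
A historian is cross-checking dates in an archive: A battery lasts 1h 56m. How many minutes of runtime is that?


Hours: 1
Extra minutes: 56
Minutes per hour: 60
Hours to minutes: 1 x 60 = 60
Total: 60 + 56 = 116

116


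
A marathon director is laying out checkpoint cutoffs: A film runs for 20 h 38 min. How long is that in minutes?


Hours: 20
Minutes: 38
Convert hours to minutes: 20 x 60 = 1200
Add remaining minutes: 1200 + 38 = 1238

1238


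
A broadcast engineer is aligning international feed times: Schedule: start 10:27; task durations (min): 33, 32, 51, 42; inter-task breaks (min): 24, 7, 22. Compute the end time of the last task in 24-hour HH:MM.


Start: 10:27 = 627 min from midnight
  after task 1 (33 min): 11:00
  after break (24 min): 11:24
  after task 2 (32 min): 11:56
  after break (7 min): 12:03
  after task 3 (51 min): 12:54
  after break (22 min): 13:16
  after task 4 (42 min): 13:58
Total elapsed: 211 minutes
End time: 13:58

13:58


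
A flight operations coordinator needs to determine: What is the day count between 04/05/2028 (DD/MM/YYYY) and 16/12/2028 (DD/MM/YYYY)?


Start date: 2028-05-04
End date: 2028-12-16
May 2028: +28 days
Jun 2028: +30 days
Jul 2028: +31 days
... (5 more months)
Total: 226 days

226


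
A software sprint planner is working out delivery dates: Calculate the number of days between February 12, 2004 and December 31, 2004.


Start: February 12, 2004
End: December 31, 2004
Days left in February: 17
March: 31
April: 30
May: 31
June: 30
... plus remaining months
Sum of remaining months: 306
Total: 17 + 306 = 323

323


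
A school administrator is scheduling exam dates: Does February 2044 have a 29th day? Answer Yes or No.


Year: 2044
Divisible by 4? 2044 / 4 = 511.0 -> Yes
Divisible by 100? 2044 / 100 = 20.44 -> No
Divisible by 4 but not 100, so it IS a leap year

Yes


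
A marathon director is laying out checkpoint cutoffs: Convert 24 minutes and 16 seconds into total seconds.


Minutes: 24
Seconds: 16
Convert minutes to seconds: 24 x 60 = 1440
Add remaining seconds: 1440 + 16 = 1456

1456


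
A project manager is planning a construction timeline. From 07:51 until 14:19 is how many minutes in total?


Start time: 07:51 = 471 minutes from midnight
End time: 14:19 = 859 minutes from midnight
Difference: 859 - 471 = 388 minutes
That is 6 hours and 28 minutes

388


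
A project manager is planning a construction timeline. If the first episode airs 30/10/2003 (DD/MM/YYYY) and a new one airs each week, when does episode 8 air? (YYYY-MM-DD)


First occurrence: 2003-10-30 (occurrence 1)
Each occurrence is 7 days after the previous.
Occurrence 8 is 7 weeks after the first.
7 weeks = 49 days
2003-10-30 + 49 days = 2003-12-18

2003-12-18


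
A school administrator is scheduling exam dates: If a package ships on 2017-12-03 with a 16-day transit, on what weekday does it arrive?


Start: 2017-12-03 (Sunday)
Step 1 - find target date: add 16 days
  2017-12-03 + 16 days = 2017-12-19
Step 2 - day of week:
  16 mod 7 = 2
  Sunday + 2 days -> Tuesday
Result: Tuesday (2017-12-19)

Tuesday


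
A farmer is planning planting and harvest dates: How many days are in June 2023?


Month: June
Year: 2023
June is a 30-day month
Total: 30 days

30


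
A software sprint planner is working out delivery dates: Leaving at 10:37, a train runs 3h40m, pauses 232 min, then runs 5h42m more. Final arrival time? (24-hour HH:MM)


Depart: 10:37
Leg 1: +220 min -> 14:17
Layover: +232 min -> 18:09
Leg 2: +342 min -> 23:51
Total travel: 794 minutes = 13h 14m
Arrival: 23:51

23:51


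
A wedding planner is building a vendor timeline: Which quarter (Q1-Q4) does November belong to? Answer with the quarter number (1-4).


Month: November (month 11)
Q1: January-March (months 1-3)
Q2: April-June (months 4-6)
Q3: July-September (months 7-9)
Q4: October-December (months 10-12)
Month 11 falls in Q4

4


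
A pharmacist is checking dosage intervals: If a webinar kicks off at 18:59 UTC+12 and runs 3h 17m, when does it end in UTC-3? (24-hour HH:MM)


Start: 18:59 in UTC+12
Step 1 - add duration:
  minutes: 59 + 17 = 76 (carry 1h)
  hours: 18 + 3 + 1 = 22
  end in UTC+12: 22:16
Step 2 - convert UTC+12 -> UTC-3:
  offset difference: -3 - (12) = -15 hours
  22 + (-15) = 7 -> mod 24 = 7
Result: 07:16 in UTC-3

07:16


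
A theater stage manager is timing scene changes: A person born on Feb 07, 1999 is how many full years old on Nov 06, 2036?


Birth: 1999-02-07
Reference: 2036-11-06
Year difference: 2036 - 1999 = 37
Has birthday (02-07) occurred by 11-06? Yes
Age in full years: 37

37


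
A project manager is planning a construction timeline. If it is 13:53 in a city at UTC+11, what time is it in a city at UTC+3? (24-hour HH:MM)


Local time: 13:53 at UTC+11 (offset 11h)
Target zone: UTC+3 (offset 3h)
Difference: 3 - (11) = -8 hours
Calculation: 13 + (-8) = 5
Result: 05:53

05:53


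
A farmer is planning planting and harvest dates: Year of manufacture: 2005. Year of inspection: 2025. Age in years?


Birth year: 2005
Current year: 2025
Age = current year - birth year
Age = 2025 - 2005 = 20

20


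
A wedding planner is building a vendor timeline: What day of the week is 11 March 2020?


Date: 2020-03-11
January 1, 2020 is a Wednesday
Day of year: 71
Offset from Jan 1: 70 days
70 mod 7 = 0
Result: Wednesday

Wednesday


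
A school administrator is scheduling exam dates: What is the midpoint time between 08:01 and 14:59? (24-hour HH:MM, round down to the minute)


Start time: 08:01 = 481 minutes from midnight
End time: 14:59 = 899 minutes from midnight
Sum: 481 + 899 = 1380
Midpoint: 1380 / 2 = 690 minutes
Convert: 690 / 60 = 11 hours, 30 minutes
Result: 11:30

11:30


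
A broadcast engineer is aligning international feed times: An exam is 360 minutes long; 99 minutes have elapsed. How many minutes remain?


Total budget: 360 minutes
Time used: 99 minutes
Remaining: 360 - 99 = 261 minutes
Percent used: 27.5%
Percent remaining: 72.5%

261


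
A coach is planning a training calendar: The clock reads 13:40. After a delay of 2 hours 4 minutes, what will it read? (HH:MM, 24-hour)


Start time: 13:40
Adding: 2 hours 4 minutes
Minutes: 40 + 4 = 44
Hours: 13 + 2 + 0 = 15
Result: 15:44

15:44


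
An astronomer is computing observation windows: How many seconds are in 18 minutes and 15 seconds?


Minutes: 18
Extra seconds: 15
Seconds per minute: 60
Minutes to seconds: 18 x 60 = 1080
Total: 1080 + 15 = 1095

1095


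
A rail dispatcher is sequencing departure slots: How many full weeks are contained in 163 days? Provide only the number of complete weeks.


Total days: 163
Days per week: 7
Division: 163 / 7 = 23 remainder 2
Complete weeks: 23
Remaining days: 2

23


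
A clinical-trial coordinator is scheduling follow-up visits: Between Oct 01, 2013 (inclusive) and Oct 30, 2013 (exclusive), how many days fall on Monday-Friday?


Start: 2013-10-01 (Tuesday)
End (exclusive): 2013-10-30 (Wednesday)
Total calendar days: 29
Full weeks: 29 // 7 = 4 -> 20 weekdays
Remaining 1 days starting on Tuesday:
  Tue(w) -> 1 weekdays
Total business days: 20 + 1 = 21

21


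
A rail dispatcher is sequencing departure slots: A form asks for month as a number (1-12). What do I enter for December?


Calendar month order:
11. November
12. December <--
December is month number 12

12


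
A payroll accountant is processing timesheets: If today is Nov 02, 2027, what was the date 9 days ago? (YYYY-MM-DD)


Start: 2027-11-02
Subtracting 9 days
Days already passed in November: 2
After going back through November: 7 more days to subtract
October 2027 has 31 days, need 7
Result: 2027-10-24

2027-10-24


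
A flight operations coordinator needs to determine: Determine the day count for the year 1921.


Year: 1921
Check leap year rules:
Divisible by 4? No
1921 is not a leap year
Days: 365

365


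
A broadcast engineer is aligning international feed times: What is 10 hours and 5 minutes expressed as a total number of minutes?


Hours: 10
Minutes: 5
Convert hours to minutes: 10 x 60 = 600
Add remaining minutes: 600 + 5 = 605

605


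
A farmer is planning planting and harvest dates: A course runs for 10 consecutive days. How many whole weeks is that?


Total days: 10
Days per week: 7
Division: 10 / 7 = 1 remainder 3
Complete weeks: 1
Remaining days: 3

1


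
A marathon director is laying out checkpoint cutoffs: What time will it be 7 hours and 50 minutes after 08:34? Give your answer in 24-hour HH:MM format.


Start time: 08:34
Adding: 7 hours 50 minutes
Minutes: 34 + 50 = 84
Minute overflow: 84 >= 60, so carry 1 hour, minutes = 24
Hours: 8 + 7 + 1 = 16
Result: 16:24

16:24


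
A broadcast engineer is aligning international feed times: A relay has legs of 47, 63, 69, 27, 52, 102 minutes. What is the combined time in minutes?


Durations: 47, 63, 69, 27, 52, 102
Running sum: 47
+ 63 = 110
+ 69 = 179
+ 27 = 206
+ 52 = 258
+ 102 = 360
Total duration: 360 minutes
That is 6 hours and 0 minutes

360


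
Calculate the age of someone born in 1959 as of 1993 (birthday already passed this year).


Birth year: 1959
Current year: 1993
Age = current year - birth year
Age = 1993 - 1959 = 34

34


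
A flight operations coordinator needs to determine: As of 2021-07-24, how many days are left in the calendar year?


Start: July 24, 2021
End: December 31, 2021
Days left in July: 7
August: 31
September: 30
October: 31
November: 30
... plus remaining months
Sum of remaining months: 153
Total: 7 + 153 = 160

160


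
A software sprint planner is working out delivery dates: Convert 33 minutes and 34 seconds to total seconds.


Minutes: 33
Extra seconds: 34
Seconds per minute: 60
Minutes to seconds: 33 x 60 = 1980
Total: 1980 + 34 = 2014

2014


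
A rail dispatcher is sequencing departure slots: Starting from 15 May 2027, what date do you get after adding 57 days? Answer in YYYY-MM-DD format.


Start: 2027-05-15
Adding 57 days
Days remaining in May: 16
After May: 41 days still to add
June 2027: 30 days, 11 remaining
July 2027 has 31 days, need 11
Result: 2027-07-11

2027-07-11


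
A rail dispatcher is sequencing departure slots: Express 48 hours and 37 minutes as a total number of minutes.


Hours: 48
Extra minutes: 37
Minutes per hour: 60
Hours to minutes: 48 x 60 = 2880
Total: 2880 + 37 = 2917

2917


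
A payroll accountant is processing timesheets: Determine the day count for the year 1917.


Year: 1917
Check leap year rules:
Divisible by 4? No
1917 is not a leap year
Days: 365

365


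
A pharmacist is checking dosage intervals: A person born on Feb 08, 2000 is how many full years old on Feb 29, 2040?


Birth: 2000-02-08
Reference: 2040-02-29
Year difference: 2040 - 2000 = 40
Has birthday (02-08) occurred by 02-29? Yes
Age in full years: 40

40


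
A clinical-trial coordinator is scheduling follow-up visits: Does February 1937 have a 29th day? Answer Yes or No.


Year: 1937
Divisible by 4? 1937 / 4 = 484.25 -> No
Not divisible by 4, so NOT a leap year

No


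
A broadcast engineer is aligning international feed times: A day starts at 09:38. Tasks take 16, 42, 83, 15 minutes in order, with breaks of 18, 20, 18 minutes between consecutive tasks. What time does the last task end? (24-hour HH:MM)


Start: 09:38 = 578 min from midnight
  after task 1 (16 min): 09:54
  after break (18 min): 10:12
  after task 2 (42 min): 10:54
  after break (20 min): 11:14
  after task 3 (83 min): 12:37
  after break (18 min): 12:55
  after task 4 (15 min): 13:10
Total elapsed: 212 minutes
End time: 13:10

13:10


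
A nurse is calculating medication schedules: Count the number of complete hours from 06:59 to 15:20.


Start: 06:59
End: 15:20
Hour difference: 15 - 6 = 9 hours
Minute difference: 20 - 59 = -39 minutes
Total minutes: 501
Complete hours: 501 / 60 = 8 (remainder 21)

8


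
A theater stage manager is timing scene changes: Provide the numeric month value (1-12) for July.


Calendar month order:
6. June
7. July <--
8. August
July is month number 7

7


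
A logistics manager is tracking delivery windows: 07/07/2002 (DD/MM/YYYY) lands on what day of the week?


Date: 2002-07-07
January 1, 2002 is a Tuesday
Day of year: 188
Offset from Jan 1: 187 days
187 mod 7 = 5
Result: Sunday

Sunday


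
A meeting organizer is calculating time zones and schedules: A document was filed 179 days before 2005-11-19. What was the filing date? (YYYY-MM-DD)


Start: 2005-11-19
Subtracting 179 days
Days already passed in November: 19
After going back through November: 160 more days to subtract
October 2005: 31 days, 129 remaining
September 2005: 30 days, 99 remaining
August 2005: 31 days, 68 remaining
July 2005: 31 days, 37 remaining
Result: 2005-05-24

2005-05-24


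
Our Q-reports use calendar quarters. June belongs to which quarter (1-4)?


Month: June (month 6)
Q1: January-March (months 1-3)
Q2: April-June (months 4-6)
Q3: July-September (months 7-9)
Q4: October-December (months 10-12)
Month 6 falls in Q2

2


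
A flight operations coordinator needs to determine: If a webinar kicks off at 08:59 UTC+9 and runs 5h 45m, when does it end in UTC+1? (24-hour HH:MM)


Start: 08:59 in UTC+9
Step 1 - add duration:
  minutes: 59 + 45 = 104 (carry 1h)
  hours: 8 + 5 + 1 = 14
  end in UTC+9: 14:44
Step 2 - convert UTC+9 -> UTC+1:
  offset difference: 1 - (9) = -8 hours
  14 + (-8) = 6 -> mod 24 = 6
Result: 06:44 in UTC+1

06:44


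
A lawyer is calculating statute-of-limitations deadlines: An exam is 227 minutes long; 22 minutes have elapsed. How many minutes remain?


Total budget: 227 minutes
Time used: 22 minutes
Remaining: 227 - 22 = 205 minutes
Percent used: 9.7%
Percent remaining: 90.3%

205


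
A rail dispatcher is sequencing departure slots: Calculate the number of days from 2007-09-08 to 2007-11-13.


Start date: 2007-09-08
End date: 2007-11-13
Sep 2007: +23 days
Oct 2007: +31 days
Nov 2007: +12 days
Total: 66 days

66


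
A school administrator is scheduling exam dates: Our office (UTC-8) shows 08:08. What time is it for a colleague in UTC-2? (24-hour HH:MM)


Local time: 08:08 at UTC-8 (offset -8h)
Target zone: UTC-2 (offset -2h)
Difference: -2 - (-8) = 6 hours
Calculation: 8 + (6) = 14
Result: 14:08

14:08


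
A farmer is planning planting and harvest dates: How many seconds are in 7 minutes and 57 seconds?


Minutes: 7
Seconds: 57
Convert minutes to seconds: 7 x 60 = 420
Add remaining seconds: 420 + 57 = 477

477


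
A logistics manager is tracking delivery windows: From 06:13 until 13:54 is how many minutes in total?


Start time: 06:13 = 373 minutes from midnight
End time: 13:54 = 834 minutes from midnight
Difference: 834 - 373 = 461 minutes
That is 7 hours and 41 minutes

461


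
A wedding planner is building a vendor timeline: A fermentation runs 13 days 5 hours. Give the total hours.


Days: 13
Extra hours: 5
Hours per day: 24
Days to hours: 13 x 24 = 312
Total: 312 + 5 = 317

317


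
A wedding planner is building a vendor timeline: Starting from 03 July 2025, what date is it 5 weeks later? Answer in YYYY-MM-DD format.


Start: 2025-07-03
Weeks to add: 5
Convert to days: 5 x 7 = 35 days
Add 35 days to 2025-07-03
Result: 2025-08-07

2025-08-07


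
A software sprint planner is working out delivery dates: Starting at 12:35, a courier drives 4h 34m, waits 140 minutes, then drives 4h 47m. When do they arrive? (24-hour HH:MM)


Depart: 12:35
Leg 1: +274 min -> 17:09
Layover: +140 min -> 19:29
Leg 2: +287 min -> 00:16
Total travel: 701 minutes = 11h 41m
Arrival: 00:16

00:16


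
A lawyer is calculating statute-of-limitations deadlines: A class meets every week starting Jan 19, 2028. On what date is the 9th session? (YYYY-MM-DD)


First occurrence: 2028-01-19 (occurrence 1)
Each occurrence is 7 days after the previous.
Occurrence 9 is 8 weeks after the first.
8 weeks = 56 days
2028-01-19 + 56 days = 2028-03-15

2028-03-15


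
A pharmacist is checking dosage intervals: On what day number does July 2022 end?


Month: July
Year: 2022
July is a 31-day month
Total: 31 days

31


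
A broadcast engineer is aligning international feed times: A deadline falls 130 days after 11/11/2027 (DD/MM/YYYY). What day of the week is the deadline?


Start: 2027-11-11 (Thursday)
Step 1 - find target date: add 130 days
  2027-11-11 + 130 days = 2028-03-20
Step 2 - day of week:
  130 mod 7 = 4
  Thursday + 4 days -> Monday
Result: Monday (2028-03-20)

Monday


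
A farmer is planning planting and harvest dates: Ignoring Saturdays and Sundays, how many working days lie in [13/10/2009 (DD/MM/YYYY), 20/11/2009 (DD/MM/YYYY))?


Start: 2009-10-13 (Tuesday)
End (exclusive): 2009-11-20 (Friday)
Total calendar days: 38
Full weeks: 38 // 7 = 5 -> 25 weekdays
Remaining 3 days starting on Tuesday:
  Tue(w), Wed(w), Thu(w) -> 3 weekdays
Total business days: 25 + 3 = 28

28


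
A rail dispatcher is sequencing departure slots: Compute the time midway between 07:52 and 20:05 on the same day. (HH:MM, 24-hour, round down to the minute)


Start time: 07:52 = 472 minutes from midnight
End time: 20:05 = 1205 minutes from midnight
Sum: 472 + 1205 = 1677
Midpoint: 1677 / 2 = 838 minutes
Convert: 838 / 60 = 13 hours, 58 minutes
Result: 13:58

13:58
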